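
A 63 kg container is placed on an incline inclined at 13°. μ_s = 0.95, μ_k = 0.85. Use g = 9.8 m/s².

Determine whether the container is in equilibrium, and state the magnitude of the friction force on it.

f ≈ 139 N

N = m g cos θ = 602 N.
Down-slope weight component: m g sin θ = 139 N.
μ_s N = 571 N.
139 ≤ 571 N, so it stays put; friction = 139 N.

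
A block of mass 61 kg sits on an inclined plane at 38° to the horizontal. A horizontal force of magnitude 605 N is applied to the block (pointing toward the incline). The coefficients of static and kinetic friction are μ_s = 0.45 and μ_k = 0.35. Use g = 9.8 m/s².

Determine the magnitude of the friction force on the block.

f ≈ 109 N (down the incline)

The horizontal push has a component P sin θ into the surface, so N = m g cos θ + P sin θ = 471.1 + 372.5 = 843.5 N.
Along the incline, the net driving force (taking up-slope positive) is P cos θ − m g sin θ = 476.7 − 368 = 108.7 N, so equilibrium requires friction f = -108.7 N (down-slope).
The limit of static friction is μ_s N = 379.6 N.
Since 108.7 N is within the 379.6 N limit, the block stays put and friction is exactly 109 N.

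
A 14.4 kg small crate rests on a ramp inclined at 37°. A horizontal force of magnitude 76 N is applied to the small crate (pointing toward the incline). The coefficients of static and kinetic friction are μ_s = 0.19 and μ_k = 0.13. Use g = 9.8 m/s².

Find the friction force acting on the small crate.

f ≈ 24.2 N (up the incline)

Resolve perpendicular to the incline: N = m g cos θ + P sin θ = 14.4×9.8×cos 37° + 76×sin 37° = 158.4 N.
Parallel to the incline: P cos θ − m g sin θ = 60.7 − 84.93 = -24.23 N; the friction needed to balance this is 24.23 N acting up the slope.
Maximum static friction: μ_s N = 0.19 × 158.4 = 30.1 N.
Since 24.23 N is within the 30.1 N limit, the small crate stays put and friction is exactly 24.2 N.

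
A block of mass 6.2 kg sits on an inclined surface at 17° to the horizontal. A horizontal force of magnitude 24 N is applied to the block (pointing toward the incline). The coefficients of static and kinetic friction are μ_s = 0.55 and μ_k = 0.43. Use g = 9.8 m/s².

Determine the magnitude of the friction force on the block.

The horizontal push has a component P sin θ into the surface, so N = m g cos θ + P sin θ = 58.11 + 7.017 = 65.12 N.
Parallel to the incline: P cos θ − m g sin θ = 22.95 − 17.76 = 5.187 N; the friction needed to balance this is 5.187 N acting down the slope.
The limit of static friction is μ_s N = 35.82 N.
Since 5.187 N is within the 35.82 N limit, the block stays put and friction is exactly 5.19 N.

f ≈ 5.19 N (down the incline)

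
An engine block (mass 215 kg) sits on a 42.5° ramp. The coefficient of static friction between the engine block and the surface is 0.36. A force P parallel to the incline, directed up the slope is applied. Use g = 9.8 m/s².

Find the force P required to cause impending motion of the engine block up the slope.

At impending motion up the slope, friction acts down-slope at its limit: f = μ_s N.
P is parallel to the surface, so N = m g cos θ = 1550 N.
Along the incline: P = m g sin θ + μ_s N = 1420 + 0.36×1550 = 1980 N.

P ≈ 1980 N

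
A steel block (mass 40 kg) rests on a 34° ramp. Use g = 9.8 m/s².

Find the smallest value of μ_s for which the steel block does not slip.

μ_s,min ≈ 0.675

At the slip threshold m g sin θ = μ_s m g cos θ, so μ_s,min = tan θ.
μ_s,min = tan 34° = 0.675.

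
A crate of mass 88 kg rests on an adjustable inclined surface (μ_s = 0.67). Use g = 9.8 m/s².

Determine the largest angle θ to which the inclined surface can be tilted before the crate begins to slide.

θ_max ≈ 33.8°

At the slip threshold, m g sin θ = μ_s · m g cos θ, so tan θ = μ_s.
θ_max = arctan(0.67) = 33.8°.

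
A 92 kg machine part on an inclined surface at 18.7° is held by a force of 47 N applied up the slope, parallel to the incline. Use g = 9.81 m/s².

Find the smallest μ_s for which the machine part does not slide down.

μ_s,min ≈ 0.284

N = m g cos θ = 854.9 N.
Friction must make up the shortfall along the incline: f = m g sin θ − P = 289.4 − 47 = 242.4 N.
At the threshold f = μ_s N, so μ_s,min = 242.4/854.9 = 0.284.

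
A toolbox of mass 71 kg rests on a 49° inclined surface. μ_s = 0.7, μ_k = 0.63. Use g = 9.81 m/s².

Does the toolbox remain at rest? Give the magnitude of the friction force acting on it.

N = m g cos θ = 457 N.
Down-slope weight component: m g sin θ = 526 N.
μ_s N = 320 N.
526 > 320 N, so it slides; kinetic friction f = μ_k N = 0.63×457 = 288 N.

f ≈ 288 N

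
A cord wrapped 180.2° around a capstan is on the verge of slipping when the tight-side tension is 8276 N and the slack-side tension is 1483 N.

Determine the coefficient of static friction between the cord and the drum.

μ ≈ 0.547

T₂/T₁ = e^{μβ} → μ = ln(T₂/T₁)/β.
β = 180.2° = 3.145 rad.
μ = ln(8276/1483)/3.145 = ln(5.581)/3.145 = 0.547.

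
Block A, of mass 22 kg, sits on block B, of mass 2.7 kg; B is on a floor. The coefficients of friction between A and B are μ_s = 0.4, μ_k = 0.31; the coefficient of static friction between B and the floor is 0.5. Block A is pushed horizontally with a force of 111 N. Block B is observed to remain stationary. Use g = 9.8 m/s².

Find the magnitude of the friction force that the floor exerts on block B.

f ≈ 66.8 N

The normal force B exerts on A is simply A's weight, N₁ = 215.6 N.
Maximum static friction on A from B: μ_s N₁ = 0.4×215.6 = 86.24 N.
P = 111 N exceeds that limit, so A slips over B and the interface friction becomes kinetic: f₁ = μ_k N₁ = 0.31×215.6 = 66.8 N.
By Newton's third law B feels 66.8 N forward from A. With B stationary, the floor's static friction on B balances it: f₂ = 66.8 N (well within μ_s(m_A+m_B)g = 121 N).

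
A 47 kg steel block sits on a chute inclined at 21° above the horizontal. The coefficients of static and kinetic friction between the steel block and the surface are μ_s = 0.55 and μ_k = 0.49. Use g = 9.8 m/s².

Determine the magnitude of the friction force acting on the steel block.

The normal reaction is N = m g cos θ = 430 N.
For equilibrium along the incline, friction must balance the weight component: f = m g sin θ = 165.1 N up the slope.
Maximum static friction available: μ_s N = 0.55 × 430 = 236.5 N.
Since |165.1| ≤ 236.5 N, static friction is sufficient; f equals the required value, not μ_s N.

f ≈ 165 N (up the incline)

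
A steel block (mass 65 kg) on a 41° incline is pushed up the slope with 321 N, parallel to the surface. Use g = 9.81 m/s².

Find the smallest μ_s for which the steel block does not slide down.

N = m g cos θ = 481.2 N.
Friction must make up the shortfall along the incline: f = m g sin θ − P = 418.3 − 321 = 97.34 N.
At the threshold f = μ_s N, so μ_s,min = 97.34/481.2 = 0.202.

μ_s,min ≈ 0.202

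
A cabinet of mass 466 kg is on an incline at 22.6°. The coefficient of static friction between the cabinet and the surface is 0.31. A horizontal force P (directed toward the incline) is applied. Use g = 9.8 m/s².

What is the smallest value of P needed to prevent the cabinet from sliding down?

The cabinet tends to slide down (tan θ > μ_s), so at the point of impending slip friction acts up-slope at its limit: f = μ_s N.
Perpendicular to the incline: N = m g cos θ + P sin θ.
Along the incline: P cos θ + μ_s N = m g sin θ, i.e. P cos θ + μ_s (m g cos θ + P sin θ) = m g sin θ.
Solving, P (cos θ + μ_s sin θ) = m g (sin θ − μ_s cos θ), so P = 4570×0.0981/1.042 = 430 N.

P_min ≈ 430 N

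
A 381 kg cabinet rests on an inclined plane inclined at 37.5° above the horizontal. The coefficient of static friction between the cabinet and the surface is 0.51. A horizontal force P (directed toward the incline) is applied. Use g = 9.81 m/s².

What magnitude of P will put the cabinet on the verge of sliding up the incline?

At impending motion up the slope, friction acts down-slope at its limit: f = μ_s N.
Perpendicular to the incline: N = m g cos θ + P sin θ.
Along the incline: P cos θ = m g sin θ + μ_s N = m g sin θ + μ_s (m g cos θ + P sin θ).
Solving, P (cos θ − μ_s sin θ) = m g (sin θ + μ_s cos θ), so P = 381×9.81×(sin 37.5° + 0.51 cos 37.5°)/(cos 37.5° − 0.51 sin 37.5°) = 3740×1.013/0.4829 = 7840 N.

P ≈ 7840 N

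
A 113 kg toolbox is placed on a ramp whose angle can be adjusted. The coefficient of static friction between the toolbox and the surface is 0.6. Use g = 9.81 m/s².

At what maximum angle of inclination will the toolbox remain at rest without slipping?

At the slip threshold, m g sin θ = μ_s · m g cos θ, so tan θ = μ_s.
θ_max = arctan(0.6) = 31°.

θ_max ≈ 31°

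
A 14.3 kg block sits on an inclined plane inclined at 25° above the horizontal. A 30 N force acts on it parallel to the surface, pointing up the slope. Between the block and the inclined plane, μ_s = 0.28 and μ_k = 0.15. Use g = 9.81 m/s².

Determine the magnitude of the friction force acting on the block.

Normal force: N = m g cos θ = 14.3 × 9.81 × cos 25° = 127.1 N.
Parallel to the incline, ΣF = 0 gives f = m g sin θ − P = 59.29 − 30 = 29.29 N (up-slope positive).
The static-friction ceiling is μ_s N = 0.28 × 127.1 = 35.6 N.
Since |29.29| ≤ 35.6 N, static friction is sufficient; f equals the required value, not μ_s N.

f ≈ 29.3 N (up the incline)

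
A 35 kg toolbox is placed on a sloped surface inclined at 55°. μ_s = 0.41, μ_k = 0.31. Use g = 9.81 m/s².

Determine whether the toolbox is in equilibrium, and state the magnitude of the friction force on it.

N = m g cos θ = 197 N.
Down-slope weight component: m g sin θ = 281 N.
μ_s N = 80.7 N.
281 > 80.7 N, so it slides; kinetic friction f = μ_k N = 0.31×197 = 61.1 N.

f ≈ 61.1 N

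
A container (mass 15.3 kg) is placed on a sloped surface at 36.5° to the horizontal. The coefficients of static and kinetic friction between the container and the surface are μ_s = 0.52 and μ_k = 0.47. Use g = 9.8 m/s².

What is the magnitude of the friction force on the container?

f ≈ 56.6 N (up the incline)

The normal reaction is N = m g cos θ = 120.5 N.
Along the slope the weight component is m g sin θ = 89.19 N; friction must supply exactly this, acting up-slope.
The static-friction ceiling is μ_s N = 0.52 × 120.5 = 62.68 N.
Since |89.19| > 62.68 N, static friction cannot hold it; the container slides down the incline and kinetic friction applies: f = μ_k N = 0.47 × 120.5 = 56.6 N.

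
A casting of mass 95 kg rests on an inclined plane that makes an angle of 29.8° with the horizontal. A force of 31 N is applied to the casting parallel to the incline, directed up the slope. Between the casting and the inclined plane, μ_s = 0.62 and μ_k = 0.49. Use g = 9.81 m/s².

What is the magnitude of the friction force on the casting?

Perpendicular to the surface, N = m g cos θ = 95·9.81·cos 29.8° = 808.7 N.
For equilibrium along the incline the friction force must supply f = m g sin θ − P = 463.2 − 31 = 432.2 N (positive meaning up-slope).
Maximum static friction available: μ_s N = 0.62 × 808.7 = 501.4 N.
Since |432.2| ≤ 501.4 N, no slip — friction simply equals what equilibrium demands.

f ≈ 432 N (up the incline)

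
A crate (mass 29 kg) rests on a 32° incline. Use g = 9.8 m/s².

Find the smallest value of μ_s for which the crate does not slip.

At the slip threshold m g sin θ = μ_s m g cos θ, so μ_s,min = tan θ.
μ_s,min = tan 32° = 0.625.

μ_s,min ≈ 0.625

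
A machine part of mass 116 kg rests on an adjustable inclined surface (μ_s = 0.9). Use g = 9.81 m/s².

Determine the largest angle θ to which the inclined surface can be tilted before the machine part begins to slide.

At the slip threshold, m g sin θ = μ_s · m g cos θ, so tan θ = μ_s.
θ_max = arctan(0.9) = 42°.

θ_max ≈ 42°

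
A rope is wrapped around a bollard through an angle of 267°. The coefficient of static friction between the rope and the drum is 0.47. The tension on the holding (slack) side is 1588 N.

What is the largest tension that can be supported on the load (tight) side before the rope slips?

T_max ≈ 14200 N

At impending slip the capstan equation gives T₂/T₁ = e^{μβ} with β in radians.
β = 267° × π/180 = 4.66 rad.
e^{μβ} = e^{0.47×4.66} = 8.937.
T₂ = T₁ · e^{μβ} = 1588 × 8.937 = 14200 N.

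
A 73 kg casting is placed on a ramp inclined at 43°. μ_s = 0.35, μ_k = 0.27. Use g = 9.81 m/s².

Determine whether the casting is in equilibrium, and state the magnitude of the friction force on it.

N = m g cos θ = 524 N.
Down-slope weight component: m g sin θ = 488 N.
μ_s N = 183 N.
488 > 183 N, so it slides; kinetic friction f = μ_k N = 0.27×524 = 141 N.

f ≈ 141 N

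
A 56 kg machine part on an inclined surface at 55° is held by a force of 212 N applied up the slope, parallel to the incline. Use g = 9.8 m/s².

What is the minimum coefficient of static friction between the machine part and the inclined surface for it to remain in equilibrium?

μ_s,min ≈ 0.755

N = m g cos θ = 314.8 N.
Friction must make up the shortfall along the incline: f = m g sin θ − P = 449.6 − 212 = 237.6 N.
At the threshold f = μ_s N, so μ_s,min = 237.6/314.8 = 0.755.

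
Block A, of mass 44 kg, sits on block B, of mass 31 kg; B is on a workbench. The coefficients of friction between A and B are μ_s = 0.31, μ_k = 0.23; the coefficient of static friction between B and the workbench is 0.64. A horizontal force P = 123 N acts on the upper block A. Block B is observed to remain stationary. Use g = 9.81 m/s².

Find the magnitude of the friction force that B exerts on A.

Between the blocks, N₁ = m_A g = 431.6 N.
Maximum static friction on A from B: μ_s N₁ = 0.31×431.6 = 133.8 N.
Since P = 123 N ≤ 133.8 N, A does not slip on B; friction on A equals P = 123 N.
B experiences an equal 123 N forward from A (third law). B is in equilibrium, so the floor supplies f₂ = 123 N of static friction (limit μ_s(m_A+m_B)g = 470.9 N, not exceeded).

f ≈ 123 N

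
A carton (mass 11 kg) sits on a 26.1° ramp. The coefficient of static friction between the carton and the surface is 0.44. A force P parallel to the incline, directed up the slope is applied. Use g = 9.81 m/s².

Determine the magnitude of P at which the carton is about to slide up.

P ≈ 90.1 N

At impending motion up the slope, friction acts down-slope at its limit: f = μ_s N.
P is parallel to the surface, so N = m g cos θ = 96.9 N.
Along the incline: P = m g sin θ + μ_s N = 47.5 + 0.44×96.9 = 90.1 N.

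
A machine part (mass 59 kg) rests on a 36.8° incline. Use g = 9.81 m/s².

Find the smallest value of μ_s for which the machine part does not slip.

μ_s,min ≈ 0.748

At the slip threshold m g sin θ = μ_s m g cos θ, so μ_s,min = tan θ.
μ_s,min = tan 36.8° = 0.748.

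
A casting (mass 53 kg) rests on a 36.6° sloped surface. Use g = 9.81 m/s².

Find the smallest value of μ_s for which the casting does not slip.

μ_s,min ≈ 0.743

At the slip threshold m g sin θ = μ_s m g cos θ, so μ_s,min = tan θ.
μ_s,min = tan 36.6° = 0.743.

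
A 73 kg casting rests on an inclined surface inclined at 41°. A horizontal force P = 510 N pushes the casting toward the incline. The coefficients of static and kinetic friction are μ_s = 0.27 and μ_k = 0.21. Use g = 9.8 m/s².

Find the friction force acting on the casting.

The horizontal push has a component P sin θ into the surface, so N = m g cos θ + P sin θ = 539.9 + 334.6 = 874.5 N.
Parallel to the incline: P cos θ − m g sin θ = 384.9 − 469.3 = -84.44 N; the friction needed to balance this is 84.44 N acting up the slope.
Maximum static friction: μ_s N = 0.27 × 874.5 = 236.1 N.
Since 84.44 N is within the 236.1 N limit, the casting stays put and friction is exactly 84.4 N.

f ≈ 84.4 N (up the incline)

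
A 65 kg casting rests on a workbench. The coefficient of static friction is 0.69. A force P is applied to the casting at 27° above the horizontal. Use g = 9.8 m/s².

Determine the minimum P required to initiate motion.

P ≈ 365 N

N = m g − P sin α (the pull lifts the casting).
At impending slip, P cos α = μ_s N = μ_s (m g − P sin α).
Solving: P (cos α + μ_s sin α) = μ_s m g → P = 0.69×637/(cos 27° + 0.69 sin 27°) = 440/1.204 = 365 N.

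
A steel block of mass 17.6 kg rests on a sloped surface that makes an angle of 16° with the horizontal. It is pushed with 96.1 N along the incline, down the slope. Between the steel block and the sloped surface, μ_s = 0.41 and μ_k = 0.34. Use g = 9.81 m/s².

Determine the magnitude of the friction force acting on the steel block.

f ≈ 56.4 N (up the incline)

Normal force: N = m g cos θ = 17.6 × 9.81 × cos 16° = 166 N.
The friction needed for equilibrium is m g sin θ + P = 47.59 + 96.1 = 143.7 N, measured positive up-slope.
Static friction can supply at most μ_s N = 68.05 N.
Since |143.7| > 68.05 N, static friction cannot hold it; the steel block slides down the incline and kinetic friction applies: f = μ_k N = 0.34 × 166 = 56.4 N.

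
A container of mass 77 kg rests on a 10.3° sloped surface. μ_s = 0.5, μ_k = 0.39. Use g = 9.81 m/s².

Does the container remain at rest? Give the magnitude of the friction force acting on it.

N = m g cos θ = 743 N.
Down-slope weight component: m g sin θ = 135 N.
μ_s N = 372 N.
135 ≤ 372 N, so it stays put; friction = 135 N.

f ≈ 135 N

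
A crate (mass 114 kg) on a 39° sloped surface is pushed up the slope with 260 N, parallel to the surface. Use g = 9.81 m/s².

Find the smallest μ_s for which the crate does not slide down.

N = m g cos θ = 869.1 N.
Friction must make up the shortfall along the incline: f = m g sin θ − P = 703.8 − 260 = 443.8 N.
At the threshold f = μ_s N, so μ_s,min = 443.8/869.1 = 0.511.

μ_s,min ≈ 0.511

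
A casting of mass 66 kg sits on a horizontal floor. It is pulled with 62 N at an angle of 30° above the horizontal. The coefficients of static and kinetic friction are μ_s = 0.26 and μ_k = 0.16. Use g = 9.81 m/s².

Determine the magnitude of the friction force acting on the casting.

f ≈ 53.7 N

N = m g − P sin α = 647.5 − 62×sin 30° = 616.5 N.
Horizontally, friction must balance P cos α = 53.69 N.
The static-friction limit is μ_s N = 160.3 N.
53.69 ≤ 160.3 N → static; friction equals the required 53.7 N.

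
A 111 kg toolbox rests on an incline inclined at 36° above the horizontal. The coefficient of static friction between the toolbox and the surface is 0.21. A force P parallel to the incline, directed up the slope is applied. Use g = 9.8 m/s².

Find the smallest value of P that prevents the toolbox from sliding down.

The toolbox tends to slide down (tan θ > μ_s), so at the point of impending slip friction acts up-slope at its limit: f = μ_s N.
P is parallel to the surface, so N = m g cos θ = 880 N.
Along the incline: P + μ_s N = m g sin θ, so P = 639 − 0.21×880 = 455 N.

P_min ≈ 455 N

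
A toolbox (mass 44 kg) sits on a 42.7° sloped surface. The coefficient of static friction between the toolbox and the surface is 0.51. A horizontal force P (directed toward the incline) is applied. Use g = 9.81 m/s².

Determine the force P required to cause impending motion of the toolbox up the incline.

At impending motion up the slope, friction acts down-slope at its limit: f = μ_s N.
Perpendicular to the incline: N = m g cos θ + P sin θ.
Along the incline: P cos θ = m g sin θ + μ_s N = m g sin θ + μ_s (m g cos θ + P sin θ).
Solving, P (cos θ − μ_s sin θ) = m g (sin θ + μ_s cos θ), so P = 44×9.81×(sin 42.7° + 0.51 cos 42.7°)/(cos 42.7° − 0.51 sin 42.7°) = 432×1.053/0.3891 = 1170 N.

P ≈ 1170 N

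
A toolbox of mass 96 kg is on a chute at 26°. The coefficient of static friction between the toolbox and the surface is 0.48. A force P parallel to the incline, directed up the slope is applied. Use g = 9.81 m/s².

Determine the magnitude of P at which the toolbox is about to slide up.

At impending motion up the slope, friction acts down-slope at its limit: f = μ_s N.
P is parallel to the surface, so N = m g cos θ = 846 N.
Along the incline: P = m g sin θ + μ_s N = 413 + 0.48×846 = 819 N.

P ≈ 819 N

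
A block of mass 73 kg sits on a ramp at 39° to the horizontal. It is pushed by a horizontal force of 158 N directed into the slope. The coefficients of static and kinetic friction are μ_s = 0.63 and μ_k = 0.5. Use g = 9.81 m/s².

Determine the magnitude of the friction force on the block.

Resolve perpendicular to the incline: N = m g cos θ + P sin θ = 73×9.81×cos 39° + 158×sin 39° = 656 N.
Parallel to the incline: P cos θ − m g sin θ = 122.8 − 450.7 = -327.9 N; the friction needed to balance this is 327.9 N acting up the slope.
The limit of static friction is μ_s N = 413.3 N.
|f_req| = 327.9 ≤ 413.3 N → the block is in equilibrium; friction equals the required value.

f ≈ 328 N (up the incline)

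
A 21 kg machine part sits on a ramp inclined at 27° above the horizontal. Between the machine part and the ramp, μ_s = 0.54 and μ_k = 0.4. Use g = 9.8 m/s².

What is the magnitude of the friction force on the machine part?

Perpendicular to the surface, N = m g cos θ = 21·9.8·cos 27° = 183.4 N.
For equilibrium along the incline, friction must balance the weight component: f = m g sin θ = 93.43 N up the slope.
Maximum static friction available: μ_s N = 0.54 × 183.4 = 99.02 N.
Since |93.43| ≤ 99.02 N, static friction is sufficient; f equals the required value, not μ_s N.

f ≈ 93.4 N (up the incline)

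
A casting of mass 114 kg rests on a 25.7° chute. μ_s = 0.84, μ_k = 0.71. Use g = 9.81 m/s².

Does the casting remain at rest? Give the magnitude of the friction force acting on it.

f ≈ 485 N

N = m g cos θ = 1010 N.
Down-slope weight component: m g sin θ = 485 N.
μ_s N = 846 N.
485 ≤ 846 N, so it stays put; friction = 485 N.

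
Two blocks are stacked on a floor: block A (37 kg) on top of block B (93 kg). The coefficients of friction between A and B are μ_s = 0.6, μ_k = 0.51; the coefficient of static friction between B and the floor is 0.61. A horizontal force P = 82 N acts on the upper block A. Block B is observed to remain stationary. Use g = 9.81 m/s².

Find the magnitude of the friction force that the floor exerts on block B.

The normal force B exerts on A is simply A's weight, N₁ = 363 N.
Maximum static friction on A from B: μ_s N₁ = 0.6×363 = 217.8 N.
P = 82 N is within that limit, so A and B move together (both at rest); the A–B friction is simply f₁ = P = 82 N.
B experiences an equal 82 N forward from A (third law). B is in equilibrium, so the floor supplies f₂ = 82 N of static friction (limit μ_s(m_A+m_B)g = 777.9 N, not exceeded).

f ≈ 82 N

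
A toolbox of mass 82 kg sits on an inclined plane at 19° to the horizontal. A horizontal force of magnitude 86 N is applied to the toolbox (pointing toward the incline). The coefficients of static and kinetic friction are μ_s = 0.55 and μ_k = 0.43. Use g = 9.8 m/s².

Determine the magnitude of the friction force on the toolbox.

Normal direction: N = m g cos θ + P sin θ = 787.8 N.
Along the incline, the net driving force (taking up-slope positive) is P cos θ − m g sin θ = 81.31 − 261.6 = -180.3 N, so equilibrium requires friction f = 180.3 N (up-slope).
Maximum static friction: μ_s N = 0.55 × 787.8 = 433.3 N.
Since 180.3 N is within the 433.3 N limit, the toolbox stays put and friction is exactly 180 N.

f ≈ 180 N (up the incline)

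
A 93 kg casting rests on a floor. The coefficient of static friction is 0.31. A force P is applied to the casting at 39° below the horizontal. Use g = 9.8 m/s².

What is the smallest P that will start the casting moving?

P ≈ 485 N

N = m g + P sin α (the push presses the casting into the floor).
At impending slip, P cos α = μ_s N = μ_s (m g + P sin α).
Solving: P (cos α − μ_s sin α) = μ_s m g → P = 0.31×911/(cos 39° − 0.31 sin 39°) = 283/0.5821 = 485 N.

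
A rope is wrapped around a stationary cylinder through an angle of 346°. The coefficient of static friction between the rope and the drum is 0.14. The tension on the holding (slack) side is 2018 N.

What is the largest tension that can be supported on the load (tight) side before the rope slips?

T_max ≈ 4700 N

At impending slip the capstan equation gives T₂/T₁ = e^{μβ} with β in radians.
β = 346° × π/180 = 6.039 rad.
e^{μβ} = e^{0.14×6.039} = 2.329.
T₂ = T₁ · e^{μβ} = 2018 × 2.329 = 4700 N.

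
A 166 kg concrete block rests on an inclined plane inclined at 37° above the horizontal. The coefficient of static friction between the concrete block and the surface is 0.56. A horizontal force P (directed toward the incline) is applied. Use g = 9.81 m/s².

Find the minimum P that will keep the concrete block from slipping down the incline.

P_min ≈ 222 N

The concrete block tends to slide down (tan θ > μ_s), so at the point of impending slip friction acts up-slope at its limit: f = μ_s N.
Perpendicular to the incline: N = m g cos θ + P sin θ.
Along the incline: P cos θ + μ_s N = m g sin θ, i.e. P cos θ + μ_s (m g cos θ + P sin θ) = m g sin θ.
Solving, P (cos θ + μ_s sin θ) = m g (sin θ − μ_s cos θ), so P = 1630×0.1546/1.136 = 222 N.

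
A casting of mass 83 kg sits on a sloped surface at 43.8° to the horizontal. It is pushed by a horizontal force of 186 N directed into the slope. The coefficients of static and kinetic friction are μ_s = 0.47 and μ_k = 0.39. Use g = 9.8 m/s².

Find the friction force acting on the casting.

f ≈ 279 N (up the incline)

Resolve perpendicular to the incline: N = m g cos θ + P sin θ = 83×9.8×cos 43.8° + 186×sin 43.8° = 715.8 N.
Along the incline, the net driving force (taking up-slope positive) is P cos θ − m g sin θ = 134.2 − 563 = -428.7 N, so equilibrium requires friction f = 428.7 N (up-slope).
The limit of static friction is μ_s N = 336.4 N.
The required 428.7 N exceeds the static limit, so the casting slides down-slope and f = μ_k N = 0.39×715.8 = 279 N.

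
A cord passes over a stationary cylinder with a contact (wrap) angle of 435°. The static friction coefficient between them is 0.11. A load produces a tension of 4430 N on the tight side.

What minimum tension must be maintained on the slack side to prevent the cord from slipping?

T_min ≈ 1920 N

Capstan equation at impending slip: T_tight/T_slack = e^{μβ}.
β = 435° = 7.592 rad; e^{μβ} = e^{0.11×7.592} = 2.305.
T_slack = T_tight / e^{μβ} = 4430 / 2.305 = 1920 N.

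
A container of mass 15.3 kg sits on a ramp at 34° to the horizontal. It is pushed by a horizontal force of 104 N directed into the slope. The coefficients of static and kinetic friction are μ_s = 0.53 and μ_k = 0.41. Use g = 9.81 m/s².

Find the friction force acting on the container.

f ≈ 2.29 N (down the incline)

Resolve perpendicular to the incline: N = m g cos θ + P sin θ = 15.3×9.81×cos 34° + 104×sin 34° = 182.6 N.
Parallel to the incline: P cos θ − m g sin θ = 86.22 − 83.93 = 2.289 N; the friction needed to balance this is 2.289 N acting down the slope.
The limit of static friction is μ_s N = 96.77 N.
|f_req| = 2.289 ≤ 96.77 N → the container is in equilibrium; friction equals the required value.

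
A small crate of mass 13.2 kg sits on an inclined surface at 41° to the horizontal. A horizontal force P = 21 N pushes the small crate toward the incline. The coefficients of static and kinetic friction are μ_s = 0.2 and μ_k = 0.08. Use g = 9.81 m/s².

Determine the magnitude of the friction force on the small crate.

f ≈ 8.92 N (up the incline)

The horizontal push has a component P sin θ into the surface, so N = m g cos θ + P sin θ = 97.73 + 13.78 = 111.5 N.
Parallel to the incline: P cos θ − m g sin θ = 15.85 − 84.95 = -69.11 N; the friction needed to balance this is 69.11 N acting up the slope.
Maximum static friction: μ_s N = 0.2 × 111.5 = 22.3 N.
|f_req| = 69.11 > 22.3 N → the small crate slides down the incline; f = μ_k N = 0.08 × 111.5 = 8.92 N.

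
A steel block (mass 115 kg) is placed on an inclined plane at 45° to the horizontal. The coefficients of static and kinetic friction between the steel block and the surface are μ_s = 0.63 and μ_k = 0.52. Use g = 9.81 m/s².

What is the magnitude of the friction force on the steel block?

Perpendicular to the surface, N = m g cos θ = 115·9.81·cos 45° = 797.7 N.
Along the slope the weight component is m g sin θ = 797.7 N; friction must supply exactly this, acting up-slope.
Static friction can supply at most μ_s N = 502.6 N.
Since |797.7| > 502.6 N, static friction cannot hold it; the steel block slides down the incline and kinetic friction applies: f = μ_k N = 0.52 × 797.7 = 415 N.

f ≈ 415 N (up the incline)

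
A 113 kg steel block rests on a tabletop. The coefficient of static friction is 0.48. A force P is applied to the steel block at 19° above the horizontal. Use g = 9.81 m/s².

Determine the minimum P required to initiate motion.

P ≈ 483 N

N = m g − P sin α (the pull lifts the steel block).
At impending slip, P cos α = μ_s N = μ_s (m g − P sin α).
Solving: P (cos α + μ_s sin α) = μ_s m g → P = 0.48×1110/(cos 19° + 0.48 sin 19°) = 532/1.102 = 483 N.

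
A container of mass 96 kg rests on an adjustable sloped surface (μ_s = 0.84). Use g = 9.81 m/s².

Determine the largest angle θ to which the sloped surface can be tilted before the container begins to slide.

θ_max ≈ 40°

At the slip threshold, m g sin θ = μ_s · m g cos θ, so tan θ = μ_s.
θ_max = arctan(0.84) = 40°.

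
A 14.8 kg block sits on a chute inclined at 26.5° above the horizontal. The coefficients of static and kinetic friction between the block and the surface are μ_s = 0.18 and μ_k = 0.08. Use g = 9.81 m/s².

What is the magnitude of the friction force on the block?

The normal reaction is N = m g cos θ = 129.9 N.
Along the slope the weight component is m g sin θ = 64.78 N; friction must supply exactly this, acting up-slope.
Static friction can supply at most μ_s N = 23.39 N.
|64.78| exceeds 23.39 N, so the block slips down-slope; friction is kinetic, f = μ_k N = 0.08×129.9 = 10.4 N.

f ≈ 10.4 N (up the incline)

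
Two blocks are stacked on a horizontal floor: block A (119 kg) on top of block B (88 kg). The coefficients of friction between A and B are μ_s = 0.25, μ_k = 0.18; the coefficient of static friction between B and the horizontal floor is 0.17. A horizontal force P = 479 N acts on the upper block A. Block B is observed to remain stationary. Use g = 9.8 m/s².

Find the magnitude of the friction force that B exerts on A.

Between the blocks, N₁ = m_A g = 1166 N.
So the A–B interface can sustain at most μ_s N₁ = 291.6 N of static friction.
Since P = 479 N > 291.6 N, A slides on B; the A–B friction is kinetic: f₁ = μ_k N₁ = 0.18×1166 = 210 N.
By Newton's third law B feels 210 N forward from A. With B stationary, the floor's static friction on B balances it: f₂ = 210 N (well within μ_s(m_A+m_B)g = 344.9 N).

f ≈ 210 N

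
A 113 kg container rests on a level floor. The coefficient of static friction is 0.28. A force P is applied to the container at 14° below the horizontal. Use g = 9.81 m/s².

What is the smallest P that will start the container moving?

N = m g + P sin α (the push presses the container into the level floor).
At impending slip, P cos α = μ_s N = μ_s (m g + P sin α).
Solving: P (cos α − μ_s sin α) = μ_s m g → P = 0.28×1110/(cos 14° − 0.28 sin 14°) = 310/0.9026 = 344 N.

P ≈ 344 N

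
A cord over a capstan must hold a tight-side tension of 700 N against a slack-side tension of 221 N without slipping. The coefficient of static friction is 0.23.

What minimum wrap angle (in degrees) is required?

β_min ≈ 287°

T₂/T₁ = e^{μβ} → β = ln(T₂/T₁)/μ.
β = ln(700/221)/0.23 = 1.153/0.23 = 5.013 rad.
In degrees: β = 5.013 × 180/π = 287°.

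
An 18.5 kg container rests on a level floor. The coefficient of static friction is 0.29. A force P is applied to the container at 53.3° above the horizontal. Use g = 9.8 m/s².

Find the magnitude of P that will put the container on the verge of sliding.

P ≈ 63.3 N

N = m g − P sin α (the pull lifts the container).
At impending slip, P cos α = μ_s N = μ_s (m g − P sin α).
Solving: P (cos α + μ_s sin α) = μ_s m g → P = 0.29×181/(cos 53.3° + 0.29 sin 53.3°) = 52.6/0.8301 = 63.3 N.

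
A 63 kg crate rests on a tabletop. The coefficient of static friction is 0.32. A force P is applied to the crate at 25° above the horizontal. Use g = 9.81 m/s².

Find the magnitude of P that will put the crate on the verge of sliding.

N = m g − P sin α (the pull lifts the crate).
At impending slip, P cos α = μ_s N = μ_s (m g − P sin α).
Solving: P (cos α + μ_s sin α) = μ_s m g → P = 0.32×618/(cos 25° + 0.32 sin 25°) = 198/1.042 = 190 N.

P ≈ 190 N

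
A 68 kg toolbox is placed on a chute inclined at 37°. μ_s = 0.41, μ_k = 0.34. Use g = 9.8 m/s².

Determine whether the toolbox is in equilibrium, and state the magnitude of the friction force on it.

f ≈ 181 N

N = m g cos θ = 532 N.
Down-slope weight component: m g sin θ = 401 N.
μ_s N = 218 N.
401 > 218 N, so it slides; kinetic friction f = μ_k N = 0.34×532 = 181 N.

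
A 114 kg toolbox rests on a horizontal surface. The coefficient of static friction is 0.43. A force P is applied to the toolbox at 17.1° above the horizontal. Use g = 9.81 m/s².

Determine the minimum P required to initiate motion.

P ≈ 444 N

N = m g − P sin α (the pull lifts the toolbox).
At impending slip, P cos α = μ_s N = μ_s (m g − P sin α).
Solving: P (cos α + μ_s sin α) = μ_s m g → P = 0.43×1120/(cos 17.1° + 0.43 sin 17.1°) = 481/1.082 = 444 N.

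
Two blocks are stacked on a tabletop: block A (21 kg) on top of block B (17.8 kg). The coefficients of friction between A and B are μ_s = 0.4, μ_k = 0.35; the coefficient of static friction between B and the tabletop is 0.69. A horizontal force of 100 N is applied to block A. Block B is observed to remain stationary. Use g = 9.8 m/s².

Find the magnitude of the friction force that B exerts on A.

f ≈ 72 N

The normal force B exerts on A is simply A's weight, N₁ = 205.8 N.
Maximum static friction on A from B: μ_s N₁ = 0.4×205.8 = 82.32 N.
P = 100 N exceeds that limit, so A slips over B and the interface friction becomes kinetic: f₁ = μ_k N₁ = 0.35×205.8 = 72 N.
B experiences an equal 72 N forward from A (third law). B is in equilibrium, so the floor supplies f₂ = 72 N of static friction (limit μ_s(m_A+m_B)g = 262.4 N, not exceeded).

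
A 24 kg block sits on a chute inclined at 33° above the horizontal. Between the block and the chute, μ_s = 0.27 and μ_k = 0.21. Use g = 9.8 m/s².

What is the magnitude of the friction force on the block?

Normal force: N = m g cos θ = 24 × 9.8 × cos 33° = 197.3 N.
For equilibrium along the incline, friction must balance the weight component: f = m g sin θ = 128.1 N up the slope.
Static friction can supply at most μ_s N = 53.26 N.
|128.1| exceeds 53.26 N, so the block slips down-slope; friction is kinetic, f = μ_k N = 0.21×197.3 = 41.4 N.

f ≈ 41.4 N (up the incline)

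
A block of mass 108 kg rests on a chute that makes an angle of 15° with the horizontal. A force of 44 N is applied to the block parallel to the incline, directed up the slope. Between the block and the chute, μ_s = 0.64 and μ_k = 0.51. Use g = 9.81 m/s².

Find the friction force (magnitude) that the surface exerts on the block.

f ≈ 230 N (up the incline)

The normal reaction is N = m g cos θ = 1023 N.
The friction needed for equilibrium is m g sin θ − P = 274.2 − 44 = 230.2 N, measured positive up-slope.
Static friction can supply at most μ_s N = 655 N.
Since |230.2| ≤ 655 N, static friction is sufficient; f equals the required value, not μ_s N.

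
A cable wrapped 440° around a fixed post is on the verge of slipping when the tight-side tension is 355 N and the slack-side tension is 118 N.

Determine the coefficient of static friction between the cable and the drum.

μ ≈ 0.143

T₂/T₁ = e^{μβ} → μ = ln(T₂/T₁)/β.
β = 440° = 7.679 rad.
μ = ln(355/118)/7.679 = ln(3.008)/7.679 = 0.143.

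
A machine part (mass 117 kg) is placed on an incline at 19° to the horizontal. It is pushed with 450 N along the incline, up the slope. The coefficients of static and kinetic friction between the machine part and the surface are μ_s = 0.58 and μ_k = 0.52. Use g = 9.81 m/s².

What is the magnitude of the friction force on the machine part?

f ≈ 76.3 N (down the incline)

Normal force: N = m g cos θ = 117 × 9.81 × cos 19° = 1085 N.
Parallel to the incline, ΣF = 0 gives f = m g sin θ − P = 373.7 − 450 = -76.32 N (up-slope positive).
The static-friction ceiling is μ_s N = 0.58 × 1085 = 629.4 N.
Since |-76.32| ≤ 629.4 N, static friction is sufficient; f equals the required value, not μ_s N.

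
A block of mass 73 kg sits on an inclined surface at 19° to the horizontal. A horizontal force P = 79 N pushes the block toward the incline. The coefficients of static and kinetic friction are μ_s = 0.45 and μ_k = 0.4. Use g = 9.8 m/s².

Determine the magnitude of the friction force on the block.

Resolve perpendicular to the incline: N = m g cos θ + P sin θ = 73×9.8×cos 19° + 79×sin 19° = 702.1 N.
Along the incline, the net driving force (taking up-slope positive) is P cos θ − m g sin θ = 74.7 − 232.9 = -158.2 N, so equilibrium requires friction f = 158.2 N (up-slope).
Maximum static friction: μ_s N = 0.45 × 702.1 = 316 N.
Since 158.2 N is within the 316 N limit, the block stays put and friction is exactly 158 N.

f ≈ 158 N (up the incline)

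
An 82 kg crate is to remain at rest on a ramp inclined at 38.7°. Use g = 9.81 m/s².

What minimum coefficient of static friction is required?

μ_s,min ≈ 0.801

At the slip threshold m g sin θ = μ_s m g cos θ, so μ_s,min = tan θ.
μ_s,min = tan 38.7° = 0.801.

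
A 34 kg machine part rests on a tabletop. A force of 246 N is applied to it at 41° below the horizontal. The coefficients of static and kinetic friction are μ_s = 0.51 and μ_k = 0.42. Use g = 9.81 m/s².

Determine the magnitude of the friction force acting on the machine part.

f ≈ 186 N

N = m g + P sin α = 333.5 + 246×sin 41° = 494.9 N.
For equilibrium, f = P cos α = 246×cos 41° = 185.7 N.
μ_s N = 0.51 × 494.9 = 252.4 N.
Since 185.7 N does not exceed the limit, the machine part stays at rest and f = 186 N.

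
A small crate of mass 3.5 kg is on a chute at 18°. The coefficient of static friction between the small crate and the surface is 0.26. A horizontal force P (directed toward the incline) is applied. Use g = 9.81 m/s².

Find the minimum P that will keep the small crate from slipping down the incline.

P_min ≈ 2.06 N

The small crate tends to slide down (tan θ > μ_s), so at the point of impending slip friction acts up-slope at its limit: f = μ_s N.
Perpendicular to the incline: N = m g cos θ + P sin θ.
Along the incline: P cos θ + μ_s N = m g sin θ, i.e. P cos θ + μ_s (m g cos θ + P sin θ) = m g sin θ.
Solving, P (cos θ + μ_s sin θ) = m g (sin θ − μ_s cos θ), so P = 34.3×0.06174/1.031 = 2.06 N.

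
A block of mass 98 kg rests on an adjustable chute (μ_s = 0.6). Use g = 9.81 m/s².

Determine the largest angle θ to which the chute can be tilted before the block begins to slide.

θ_max ≈ 31°

At the slip threshold, m g sin θ = μ_s · m g cos θ, so tan θ = μ_s.
θ_max = arctan(0.6) = 31°.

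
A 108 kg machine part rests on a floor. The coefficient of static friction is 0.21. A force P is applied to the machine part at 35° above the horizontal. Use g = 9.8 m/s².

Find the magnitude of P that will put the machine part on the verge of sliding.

P ≈ 237 N

N = m g − P sin α (the pull lifts the machine part).
At impending slip, P cos α = μ_s N = μ_s (m g − P sin α).
Solving: P (cos α + μ_s sin α) = μ_s m g → P = 0.21×1060/(cos 35° + 0.21 sin 35°) = 222/0.9396 = 237 N.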